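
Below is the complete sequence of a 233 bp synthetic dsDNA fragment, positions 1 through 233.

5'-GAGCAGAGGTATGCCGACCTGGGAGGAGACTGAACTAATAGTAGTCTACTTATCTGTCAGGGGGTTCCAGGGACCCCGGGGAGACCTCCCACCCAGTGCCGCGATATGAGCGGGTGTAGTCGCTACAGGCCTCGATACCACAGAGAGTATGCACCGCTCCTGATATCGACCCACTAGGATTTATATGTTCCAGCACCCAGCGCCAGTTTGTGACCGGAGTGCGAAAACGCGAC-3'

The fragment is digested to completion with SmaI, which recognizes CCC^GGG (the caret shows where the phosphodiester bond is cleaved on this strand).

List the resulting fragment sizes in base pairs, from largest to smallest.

156, 77 bp

The SmaI site (CCCGGG) starts at position 75.
SmaI cuts after base 3 of each site, so after position 77.
Linear molecule, 1 cut → 2 fragments:
  1–77 → 77 bp
  78–233 → 156 bp
Sorted largest to smallest: 156, 77 bp.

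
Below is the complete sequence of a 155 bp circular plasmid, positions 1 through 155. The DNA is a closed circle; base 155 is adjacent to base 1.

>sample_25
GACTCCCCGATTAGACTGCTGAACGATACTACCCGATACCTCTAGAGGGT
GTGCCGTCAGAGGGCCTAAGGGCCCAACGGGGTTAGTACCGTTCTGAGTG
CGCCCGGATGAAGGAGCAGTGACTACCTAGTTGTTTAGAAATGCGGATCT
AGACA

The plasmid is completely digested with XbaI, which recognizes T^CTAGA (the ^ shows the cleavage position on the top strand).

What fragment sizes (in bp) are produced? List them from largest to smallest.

XbaI sites (TCTAGA) start at positions 41, 148.
XbaI cuts after the first base of each site, so after positions 41, 148.
Circular molecule, 2 cuts → 2 fragments:
  42–148 → 107 bp
  149–155 then 1–41 → 7 + 41 = 48 bp
Sorted largest to smallest: 107, 48 bp.

107, 48 bp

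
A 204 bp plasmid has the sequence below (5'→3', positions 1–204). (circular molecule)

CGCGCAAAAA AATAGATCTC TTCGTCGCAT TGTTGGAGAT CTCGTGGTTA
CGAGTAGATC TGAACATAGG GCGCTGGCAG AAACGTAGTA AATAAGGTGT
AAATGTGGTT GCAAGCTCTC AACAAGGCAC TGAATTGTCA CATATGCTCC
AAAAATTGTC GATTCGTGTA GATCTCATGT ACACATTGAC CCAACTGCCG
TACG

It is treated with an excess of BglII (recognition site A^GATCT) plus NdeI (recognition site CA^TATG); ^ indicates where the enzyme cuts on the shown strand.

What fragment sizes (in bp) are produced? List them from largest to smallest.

BglII sites (AGATCT) start at positions 14, 37, 56, 170.
BglII cuts after the first base of each site, so after positions 14, 37, 56, 170.
The NdeI site (CATATG) starts at position 141.
NdeI cuts after base 2 of each site, so after position 142.
Combined cut positions: 14, 37, 56, 142, 170.
Circular molecule, 5 cuts → 5 fragments:
  15–37 → 23 bp
  38–56 → 19 bp
  57–142 → 86 bp
  143–170 → 28 bp
  171–204 then 1–14 → 34 + 14 = 48 bp
Sorted largest to smallest: 86, 48, 28, 23, 19 bp.

86, 48, 28, 23, 19 bp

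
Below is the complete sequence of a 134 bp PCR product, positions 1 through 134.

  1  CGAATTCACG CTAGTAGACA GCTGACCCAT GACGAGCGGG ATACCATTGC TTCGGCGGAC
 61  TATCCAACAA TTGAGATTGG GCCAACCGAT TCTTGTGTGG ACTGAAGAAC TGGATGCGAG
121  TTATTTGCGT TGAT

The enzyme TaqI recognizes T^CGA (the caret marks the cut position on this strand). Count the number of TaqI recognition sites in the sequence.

0

No occurrence of TCGA is present in the sequence.
TaqI does not cut: 0 sites.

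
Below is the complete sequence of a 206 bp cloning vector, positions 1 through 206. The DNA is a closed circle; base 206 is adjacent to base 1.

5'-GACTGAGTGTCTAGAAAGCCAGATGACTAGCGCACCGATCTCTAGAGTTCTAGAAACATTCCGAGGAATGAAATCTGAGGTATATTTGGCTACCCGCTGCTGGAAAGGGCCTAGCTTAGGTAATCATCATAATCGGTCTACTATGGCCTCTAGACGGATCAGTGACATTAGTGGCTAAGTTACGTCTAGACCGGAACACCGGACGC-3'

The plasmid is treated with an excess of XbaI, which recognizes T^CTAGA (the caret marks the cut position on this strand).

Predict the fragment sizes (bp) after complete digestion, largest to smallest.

100, 36, 31, 31, 8 bp

XbaI sites (TCTAGA) start at positions 10, 41, 49, 149, 185.
XbaI cuts after the first base of each site, so after positions 10, 41, 49, 149, 185.
Circular molecule, 5 cuts → 5 fragments:
  11–41 → 31 bp
  42–49 → 8 bp
  50–149 → 100 bp
  150–185 → 36 bp
  186–206 then 1–10 → 21 + 10 = 31 bp
Sorted largest to smallest: 100, 36, 31, 31, 8 bp.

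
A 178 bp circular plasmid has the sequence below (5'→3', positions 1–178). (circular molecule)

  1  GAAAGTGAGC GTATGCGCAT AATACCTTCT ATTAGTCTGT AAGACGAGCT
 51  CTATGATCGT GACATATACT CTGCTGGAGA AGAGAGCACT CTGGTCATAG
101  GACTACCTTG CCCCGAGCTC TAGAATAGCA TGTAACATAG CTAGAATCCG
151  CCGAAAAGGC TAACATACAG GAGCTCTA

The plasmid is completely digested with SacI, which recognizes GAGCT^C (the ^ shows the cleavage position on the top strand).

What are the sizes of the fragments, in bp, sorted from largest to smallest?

69, 56, 53 bp

SacI sites (GAGCTC) start at positions 46, 115, 171.
SacI cuts after base 5 of each site (before the last base), so after positions 50, 119, 175.
Circular molecule, 3 cuts → 3 fragments:
  51–119 → 69 bp
  120–175 → 56 bp
  176–178 then 1–50 → 3 + 50 = 53 bp
Sorted largest to smallest: 69, 56, 53 bp.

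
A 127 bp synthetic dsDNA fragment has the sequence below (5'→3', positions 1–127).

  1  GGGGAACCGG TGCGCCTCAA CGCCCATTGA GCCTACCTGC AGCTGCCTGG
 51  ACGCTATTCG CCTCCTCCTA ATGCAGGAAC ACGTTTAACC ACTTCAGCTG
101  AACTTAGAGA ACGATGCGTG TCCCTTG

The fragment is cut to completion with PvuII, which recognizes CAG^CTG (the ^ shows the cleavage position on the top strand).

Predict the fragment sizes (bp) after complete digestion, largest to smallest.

55, 42, 30 bp

PvuII sites (CAGCTG) start at positions 40, 95.
PvuII cuts after base 3 of each site, so after positions 42, 97.
Linear molecule, 2 cuts → 3 fragments:
  1–42 → 42 bp
  43–97 → 55 bp
  98–127 → 30 bp
Sorted largest to smallest: 55, 42, 30 bp.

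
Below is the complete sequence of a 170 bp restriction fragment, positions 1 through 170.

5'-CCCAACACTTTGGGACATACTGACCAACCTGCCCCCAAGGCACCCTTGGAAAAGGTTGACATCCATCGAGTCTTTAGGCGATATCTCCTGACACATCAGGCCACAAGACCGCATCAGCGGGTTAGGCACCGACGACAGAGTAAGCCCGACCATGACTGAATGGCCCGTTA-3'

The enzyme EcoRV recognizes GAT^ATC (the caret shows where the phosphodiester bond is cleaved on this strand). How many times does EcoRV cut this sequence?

1

GATATC occurs starting at position 80.
EcoRV cuts at 1 site.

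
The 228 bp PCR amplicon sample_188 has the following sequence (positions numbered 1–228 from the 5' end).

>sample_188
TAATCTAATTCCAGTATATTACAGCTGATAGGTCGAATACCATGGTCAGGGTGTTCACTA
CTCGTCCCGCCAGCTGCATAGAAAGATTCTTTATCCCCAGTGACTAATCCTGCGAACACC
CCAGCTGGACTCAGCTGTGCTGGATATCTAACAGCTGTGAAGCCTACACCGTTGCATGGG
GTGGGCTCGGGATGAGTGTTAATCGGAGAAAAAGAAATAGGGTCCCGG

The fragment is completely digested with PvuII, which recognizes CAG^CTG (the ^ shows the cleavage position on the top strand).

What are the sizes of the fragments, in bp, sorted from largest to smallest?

PvuII sites (CAGCTG) start at positions 22, 71, 122, 132, 152.
PvuII cuts after base 3 of each site, so after positions 24, 73, 124, 134, 154.
Linear molecule, 5 cuts → 6 fragments:
  1–24 → 24 bp
  25–73 → 49 bp
  74–124 → 51 bp
  125–134 → 10 bp
  135–154 → 20 bp
  155–228 → 74 bp
Sorted largest to smallest: 74, 51, 49, 24, 20, 10 bp.

74, 51, 49, 24, 20, 10 bp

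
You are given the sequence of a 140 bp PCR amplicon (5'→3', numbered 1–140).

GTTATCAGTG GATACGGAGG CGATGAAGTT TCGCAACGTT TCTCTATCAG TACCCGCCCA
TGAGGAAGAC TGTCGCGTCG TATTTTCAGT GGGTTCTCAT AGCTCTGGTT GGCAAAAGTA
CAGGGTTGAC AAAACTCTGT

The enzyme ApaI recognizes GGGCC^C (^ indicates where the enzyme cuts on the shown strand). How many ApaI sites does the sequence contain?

No occurrence of GGGCCC is present in the sequence.
ApaI does not cut: 0 sites.

0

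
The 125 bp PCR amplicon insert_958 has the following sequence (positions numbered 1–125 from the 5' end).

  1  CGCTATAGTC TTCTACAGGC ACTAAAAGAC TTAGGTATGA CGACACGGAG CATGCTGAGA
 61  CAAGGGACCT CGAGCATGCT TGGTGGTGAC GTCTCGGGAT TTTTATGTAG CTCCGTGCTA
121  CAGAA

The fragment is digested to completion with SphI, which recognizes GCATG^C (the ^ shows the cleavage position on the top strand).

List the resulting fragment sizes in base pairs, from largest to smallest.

SphI sites (GCATGC) start at positions 50, 74.
SphI cuts after base 5 of each site (before the last base), so after positions 54, 78.
Linear molecule, 2 cuts → 3 fragments:
  1–54 → 54 bp
  55–78 → 24 bp
  79–125 → 47 bp
Sorted largest to smallest: 54, 47, 24 bp.

54, 47, 24 bp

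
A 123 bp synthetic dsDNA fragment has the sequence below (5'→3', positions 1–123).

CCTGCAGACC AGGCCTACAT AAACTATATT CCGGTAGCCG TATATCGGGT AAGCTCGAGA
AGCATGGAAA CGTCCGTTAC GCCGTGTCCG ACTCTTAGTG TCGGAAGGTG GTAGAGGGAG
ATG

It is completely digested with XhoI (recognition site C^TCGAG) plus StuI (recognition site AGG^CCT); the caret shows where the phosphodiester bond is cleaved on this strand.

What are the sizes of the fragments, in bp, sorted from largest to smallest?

The XhoI site (CTCGAG) starts at position 54.
XhoI cuts after the first base of each site, so after position 54.
The StuI site (AGGCCT) starts at position 11.
StuI cuts after base 3 of each site, so after position 13.
Combined cut positions: 13, 54.
Linear molecule, 2 cuts → 3 fragments:
  1–13 → 13 bp
  14–54 → 41 bp
  55–123 → 69 bp
Sorted largest to smallest: 69, 41, 13 bp.

69, 41, 13 bp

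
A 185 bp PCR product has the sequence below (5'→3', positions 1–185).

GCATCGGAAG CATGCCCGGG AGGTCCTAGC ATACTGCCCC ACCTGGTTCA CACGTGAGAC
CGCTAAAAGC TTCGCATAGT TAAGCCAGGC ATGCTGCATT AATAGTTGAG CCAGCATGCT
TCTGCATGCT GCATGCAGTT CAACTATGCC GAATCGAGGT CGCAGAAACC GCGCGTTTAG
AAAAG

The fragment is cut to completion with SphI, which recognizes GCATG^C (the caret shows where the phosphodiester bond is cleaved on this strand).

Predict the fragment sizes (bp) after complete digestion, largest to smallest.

79, 50, 25, 14, 10, 7 bp

SphI sites (GCATGC) start at positions 10, 89, 114, 124, 131.
SphI cuts after base 5 of each site (before the last base), so after positions 14, 93, 118, 128, 135.
Linear molecule, 5 cuts → 6 fragments:
  1–14 → 14 bp
  15–93 → 79 bp
  94–118 → 25 bp
  119–128 → 10 bp
  129–135 → 7 bp
  136–185 → 50 bp
Sorted largest to smallest: 79, 50, 25, 14, 10, 7 bp.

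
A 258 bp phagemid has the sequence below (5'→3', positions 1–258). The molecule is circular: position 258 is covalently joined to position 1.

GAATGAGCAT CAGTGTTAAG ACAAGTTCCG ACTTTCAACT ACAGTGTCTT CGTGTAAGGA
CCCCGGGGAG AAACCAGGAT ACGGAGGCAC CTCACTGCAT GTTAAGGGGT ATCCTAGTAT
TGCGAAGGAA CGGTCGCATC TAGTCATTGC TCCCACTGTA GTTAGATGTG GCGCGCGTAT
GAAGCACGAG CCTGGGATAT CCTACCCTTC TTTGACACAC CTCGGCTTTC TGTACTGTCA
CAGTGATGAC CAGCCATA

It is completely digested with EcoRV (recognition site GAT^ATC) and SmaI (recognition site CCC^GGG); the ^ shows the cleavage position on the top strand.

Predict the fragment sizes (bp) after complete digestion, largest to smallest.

134, 124 bp

The EcoRV site (GATATC) starts at position 196.
EcoRV cuts after base 3 of each site, so after position 198.
The SmaI site (CCCGGG) starts at position 62.
SmaI cuts after base 3 of each site, so after position 64.
Combined cut positions: 64, 198.
Circular molecule, 2 cuts → 2 fragments:
  65–198 → 134 bp
  199–258 then 1–64 → 60 + 64 = 124 bp
Sorted largest to smallest: 134, 124 bp.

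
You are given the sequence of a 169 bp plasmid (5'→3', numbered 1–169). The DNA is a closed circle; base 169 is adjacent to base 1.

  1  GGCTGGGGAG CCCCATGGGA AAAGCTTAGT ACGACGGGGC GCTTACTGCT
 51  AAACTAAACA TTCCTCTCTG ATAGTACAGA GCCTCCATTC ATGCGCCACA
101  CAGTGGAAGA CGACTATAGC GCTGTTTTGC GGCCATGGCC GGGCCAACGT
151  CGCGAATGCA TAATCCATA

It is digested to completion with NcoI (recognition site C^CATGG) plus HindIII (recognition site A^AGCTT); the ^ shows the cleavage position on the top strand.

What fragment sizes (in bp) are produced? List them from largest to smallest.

NcoI sites (CCATGG) start at positions 13, 133.
NcoI cuts after the first base of each site, so after positions 13, 133.
The HindIII site (AAGCTT) starts at position 22.
HindIII cuts after the first base of each site, so after position 22.
Combined cut positions: 13, 22, 133.
Circular molecule, 3 cuts → 3 fragments:
  14–22 → 9 bp
  23–133 → 111 bp
  134–169 then 1–13 → 36 + 13 = 49 bp
Sorted largest to smallest: 111, 49, 9 bp.

111, 49, 9 bp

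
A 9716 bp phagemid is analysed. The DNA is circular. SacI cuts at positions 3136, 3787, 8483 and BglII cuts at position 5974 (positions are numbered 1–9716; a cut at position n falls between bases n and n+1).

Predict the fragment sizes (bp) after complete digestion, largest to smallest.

4369, 2509, 2187, 651 bp

Combined cut positions (sorted): 3136, 3787, 5974, 8483.
Circular molecule, 4 cuts → 4 fragments:
  3787 − 3136 = 651 bp
  5974 − 3787 = 2187 bp
  8483 − 5974 = 2509 bp
  wrap: 9716 − 8483 + 3136 = 4369 bp
Sorted largest to smallest: 4369, 2509, 2187, 651 bp.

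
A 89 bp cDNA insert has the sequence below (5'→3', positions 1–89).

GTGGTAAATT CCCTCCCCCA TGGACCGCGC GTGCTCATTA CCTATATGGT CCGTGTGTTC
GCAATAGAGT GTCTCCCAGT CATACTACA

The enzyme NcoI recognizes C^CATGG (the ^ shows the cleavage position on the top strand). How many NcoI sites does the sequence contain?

CCATGG occurs starting at position 18.
NcoI cuts at 1 site.

1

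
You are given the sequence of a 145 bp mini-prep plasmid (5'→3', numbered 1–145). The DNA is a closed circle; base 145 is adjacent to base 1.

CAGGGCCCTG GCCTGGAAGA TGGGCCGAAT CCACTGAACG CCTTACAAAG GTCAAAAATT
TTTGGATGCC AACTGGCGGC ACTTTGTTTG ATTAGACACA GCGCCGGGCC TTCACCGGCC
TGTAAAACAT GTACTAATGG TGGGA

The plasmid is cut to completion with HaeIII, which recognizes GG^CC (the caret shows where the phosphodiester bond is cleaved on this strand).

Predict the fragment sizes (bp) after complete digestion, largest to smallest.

HaeIII sites (GGCC) start at positions 4, 10, 23, 107, 117.
HaeIII cuts after base 2 of each site, so after positions 5, 11, 24, 108, 118.
Circular molecule, 5 cuts → 5 fragments:
  6–11 → 6 bp
  12–24 → 13 bp
  25–108 → 84 bp
  109–118 → 10 bp
  119–145 then 1–5 → 27 + 5 = 32 bp
Sorted largest to smallest: 84, 32, 13, 10, 6 bp.

84, 32, 13, 10, 6 bp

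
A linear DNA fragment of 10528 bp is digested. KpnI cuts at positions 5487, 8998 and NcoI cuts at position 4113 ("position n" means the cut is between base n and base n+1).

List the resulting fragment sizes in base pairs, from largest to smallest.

4113, 3511, 1530, 1374 bp

Combined cut positions (sorted): 4113, 5487, 8998.
Linear molecule, 3 cuts → 4 fragments:
  4113 − 0 = 4113 bp
  5487 − 4113 = 1374 bp
  8998 − 5487 = 3511 bp
  10528 − 8998 = 1530 bp
Sorted largest to smallest: 4113, 3511, 1530, 1374 bp.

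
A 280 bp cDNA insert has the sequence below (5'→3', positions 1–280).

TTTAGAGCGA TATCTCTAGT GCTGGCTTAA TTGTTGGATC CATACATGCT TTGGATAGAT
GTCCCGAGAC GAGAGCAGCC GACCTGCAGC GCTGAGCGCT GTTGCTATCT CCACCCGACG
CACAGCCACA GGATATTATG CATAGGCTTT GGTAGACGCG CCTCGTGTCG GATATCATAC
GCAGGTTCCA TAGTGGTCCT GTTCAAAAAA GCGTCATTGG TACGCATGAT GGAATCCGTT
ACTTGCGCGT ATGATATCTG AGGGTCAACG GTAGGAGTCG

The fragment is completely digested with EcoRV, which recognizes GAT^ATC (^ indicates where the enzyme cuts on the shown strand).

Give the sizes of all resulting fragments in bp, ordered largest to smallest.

EcoRV sites (GATATC) start at positions 9, 171, 253.
EcoRV cuts after base 3 of each site, so after positions 11, 173, 255.
Linear molecule, 3 cuts → 4 fragments:
  1–11 → 11 bp
  12–173 → 162 bp
  174–255 → 82 bp
  256–280 → 25 bp
Sorted largest to smallest: 162, 82, 25, 11 bp.

162, 82, 25, 11 bp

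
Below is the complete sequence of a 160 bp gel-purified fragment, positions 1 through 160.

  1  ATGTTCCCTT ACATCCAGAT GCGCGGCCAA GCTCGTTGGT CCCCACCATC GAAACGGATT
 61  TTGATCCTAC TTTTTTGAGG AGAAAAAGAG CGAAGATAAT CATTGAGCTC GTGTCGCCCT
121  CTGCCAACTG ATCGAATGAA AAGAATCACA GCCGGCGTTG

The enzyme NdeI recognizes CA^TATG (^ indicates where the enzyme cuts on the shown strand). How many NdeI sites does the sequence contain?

No occurrence of CATATG is present in the sequence.
NdeI does not cut: 0 sites.

0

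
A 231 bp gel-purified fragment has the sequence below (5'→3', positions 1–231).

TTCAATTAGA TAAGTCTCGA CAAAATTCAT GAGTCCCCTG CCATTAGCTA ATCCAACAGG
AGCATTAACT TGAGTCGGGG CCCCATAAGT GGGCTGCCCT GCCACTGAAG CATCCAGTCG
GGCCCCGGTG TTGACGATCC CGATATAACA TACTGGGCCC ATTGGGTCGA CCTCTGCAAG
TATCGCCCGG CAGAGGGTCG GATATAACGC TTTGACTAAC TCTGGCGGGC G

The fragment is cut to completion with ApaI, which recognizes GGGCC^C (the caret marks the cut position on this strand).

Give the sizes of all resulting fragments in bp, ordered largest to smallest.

82, 72, 42, 35 bp

ApaI sites (GGGCCC) start at positions 78, 120, 155.
ApaI cuts after base 5 of each site (before the last base), so after positions 82, 124, 159.
Linear molecule, 3 cuts → 4 fragments:
  1–82 → 82 bp
  83–124 → 42 bp
  125–159 → 35 bp
  160–231 → 72 bp
Sorted largest to smallest: 82, 72, 42, 35 bp.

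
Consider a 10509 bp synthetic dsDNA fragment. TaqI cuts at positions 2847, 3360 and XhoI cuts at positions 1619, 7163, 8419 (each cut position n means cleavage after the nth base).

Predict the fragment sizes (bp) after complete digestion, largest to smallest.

3803, 2090, 1619, 1256, 1228, 513 bp

Combined cut positions (sorted): 1619, 2847, 3360, 7163, 8419.
Linear molecule, 5 cuts → 6 fragments:
  1619 − 0 = 1619 bp
  2847 − 1619 = 1228 bp
  3360 − 2847 = 513 bp
  7163 − 3360 = 3803 bp
  8419 − 7163 = 1256 bp
  10509 − 8419 = 2090 bp
Sorted largest to smallest: 3803, 2090, 1619, 1256, 1228, 513 bp.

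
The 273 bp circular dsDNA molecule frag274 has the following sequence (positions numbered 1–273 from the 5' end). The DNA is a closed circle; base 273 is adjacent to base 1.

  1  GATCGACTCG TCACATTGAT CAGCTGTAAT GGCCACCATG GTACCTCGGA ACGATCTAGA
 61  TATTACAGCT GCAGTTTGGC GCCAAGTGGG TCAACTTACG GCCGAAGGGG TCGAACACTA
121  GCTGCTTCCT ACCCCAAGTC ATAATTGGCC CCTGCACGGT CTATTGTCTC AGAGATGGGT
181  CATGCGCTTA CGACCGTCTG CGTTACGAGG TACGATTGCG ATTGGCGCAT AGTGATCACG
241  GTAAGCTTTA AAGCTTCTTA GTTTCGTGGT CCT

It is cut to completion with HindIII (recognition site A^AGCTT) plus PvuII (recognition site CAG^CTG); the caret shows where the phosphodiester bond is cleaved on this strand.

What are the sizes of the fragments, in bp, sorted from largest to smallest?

HindIII sites (AAGCTT) start at positions 243, 251.
HindIII cuts after the first base of each site, so after positions 243, 251.
PvuII sites (CAGCTG) start at positions 21, 66.
PvuII cuts after base 3 of each site, so after positions 23, 68.
Combined cut positions: 23, 68, 243, 251.
Circular molecule, 4 cuts → 4 fragments:
  24–68 → 45 bp
  69–243 → 175 bp
  244–251 → 8 bp
  252–273 then 1–23 → 22 + 23 = 45 bp
Sorted largest to smallest: 175, 45, 45, 8 bp.

175, 45, 45, 8 bp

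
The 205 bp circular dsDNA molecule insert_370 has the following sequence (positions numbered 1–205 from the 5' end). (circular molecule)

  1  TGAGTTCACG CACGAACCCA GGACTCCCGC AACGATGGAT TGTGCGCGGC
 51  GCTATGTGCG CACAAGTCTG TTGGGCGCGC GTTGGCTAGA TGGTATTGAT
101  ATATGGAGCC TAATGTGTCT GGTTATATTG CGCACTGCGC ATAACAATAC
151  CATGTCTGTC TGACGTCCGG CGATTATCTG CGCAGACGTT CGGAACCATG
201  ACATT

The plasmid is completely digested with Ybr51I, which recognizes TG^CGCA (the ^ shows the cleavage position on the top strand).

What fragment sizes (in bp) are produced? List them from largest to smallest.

Ybr51I sites (TGCGCA) start at positions 57, 129, 136, 179.
Ybr51I cuts after base 2 of each site, so after positions 58, 130, 137, 180.
Circular molecule, 4 cuts → 4 fragments:
  59–130 → 72 bp
  131–137 → 7 bp
  138–180 → 43 bp
  181–205 then 1–58 → 25 + 58 = 83 bp
Sorted largest to smallest: 83, 72, 43, 7 bp.

83, 72, 43, 7 bp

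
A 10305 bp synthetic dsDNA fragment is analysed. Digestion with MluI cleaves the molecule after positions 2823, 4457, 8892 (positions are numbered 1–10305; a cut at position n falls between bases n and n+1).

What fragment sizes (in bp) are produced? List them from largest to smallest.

4435, 2823, 1634, 1413 bp

Linear molecule, 3 cuts → 4 fragments:
  2823 − 0 = 2823 bp
  4457 − 2823 = 1634 bp
  8892 − 4457 = 4435 bp
  10305 − 8892 = 1413 bp
Sorted largest to smallest: 4435, 2823, 1634, 1413 bp.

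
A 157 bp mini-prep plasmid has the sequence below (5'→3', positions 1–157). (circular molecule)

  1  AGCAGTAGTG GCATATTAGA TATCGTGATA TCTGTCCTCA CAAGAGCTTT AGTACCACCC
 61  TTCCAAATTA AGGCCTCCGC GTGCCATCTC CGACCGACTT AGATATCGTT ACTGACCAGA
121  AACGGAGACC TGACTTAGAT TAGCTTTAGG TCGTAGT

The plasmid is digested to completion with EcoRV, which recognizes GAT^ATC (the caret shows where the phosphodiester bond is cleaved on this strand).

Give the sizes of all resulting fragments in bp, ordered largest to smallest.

EcoRV sites (GATATC) start at positions 19, 27, 102.
EcoRV cuts after base 3 of each site, so after positions 21, 29, 104.
Circular molecule, 3 cuts → 3 fragments:
  22–29 → 8 bp
  30–104 → 75 bp
  105–157 then 1–21 → 53 + 21 = 74 bp
Sorted largest to smallest: 75, 74, 8 bp.

75, 74, 8 bp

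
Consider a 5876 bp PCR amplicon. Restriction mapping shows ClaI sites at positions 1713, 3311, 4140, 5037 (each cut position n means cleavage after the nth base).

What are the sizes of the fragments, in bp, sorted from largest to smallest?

1713, 1598, 897, 839, 829 bp

Linear molecule, 4 cuts → 5 fragments:
  1713 − 0 = 1713 bp
  3311 − 1713 = 1598 bp
  4140 − 3311 = 829 bp
  5037 − 4140 = 897 bp
  5876 − 5037 = 839 bp
Sorted largest to smallest: 1713, 1598, 897, 839, 829 bp.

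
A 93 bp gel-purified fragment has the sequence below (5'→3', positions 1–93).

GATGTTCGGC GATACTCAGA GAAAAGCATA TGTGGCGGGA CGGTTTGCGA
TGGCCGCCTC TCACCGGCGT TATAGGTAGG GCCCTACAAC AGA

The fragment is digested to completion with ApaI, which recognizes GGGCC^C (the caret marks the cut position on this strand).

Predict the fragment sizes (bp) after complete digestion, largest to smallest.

83, 10 bp

The ApaI site (GGGCCC) starts at position 79.
ApaI cuts after base 5 of each site (before the last base), so after position 83.
Linear molecule, 1 cut → 2 fragments:
  1–83 → 83 bp
  84–93 → 10 bp
Sorted largest to smallest: 83, 10 bp.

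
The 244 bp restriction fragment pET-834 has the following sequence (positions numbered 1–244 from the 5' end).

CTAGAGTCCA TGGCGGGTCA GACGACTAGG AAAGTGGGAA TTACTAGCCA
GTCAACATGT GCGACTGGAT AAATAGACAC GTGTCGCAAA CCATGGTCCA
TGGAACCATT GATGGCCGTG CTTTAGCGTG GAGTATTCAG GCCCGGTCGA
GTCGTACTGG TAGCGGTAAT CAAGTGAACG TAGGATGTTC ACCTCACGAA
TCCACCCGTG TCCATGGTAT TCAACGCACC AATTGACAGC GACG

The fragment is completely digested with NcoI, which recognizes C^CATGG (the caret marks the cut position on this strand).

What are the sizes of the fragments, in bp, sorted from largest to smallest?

114, 83, 32, 8, 7 bp

NcoI sites (CCATGG) start at positions 8, 91, 98, 212.
NcoI cuts after the first base of each site, so after positions 8, 91, 98, 212.
Linear molecule, 4 cuts → 5 fragments:
  1–8 → 8 bp
  9–91 → 83 bp
  92–98 → 7 bp
  99–212 → 114 bp
  213–244 → 32 bp
Sorted largest to smallest: 114, 83, 32, 8, 7 bp.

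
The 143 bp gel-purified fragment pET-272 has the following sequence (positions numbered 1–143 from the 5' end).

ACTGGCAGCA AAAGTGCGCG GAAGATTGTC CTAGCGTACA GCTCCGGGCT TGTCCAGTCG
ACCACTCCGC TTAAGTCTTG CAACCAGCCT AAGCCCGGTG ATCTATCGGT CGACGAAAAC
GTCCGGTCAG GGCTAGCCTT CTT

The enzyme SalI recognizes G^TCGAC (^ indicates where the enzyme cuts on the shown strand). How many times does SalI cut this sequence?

GTCGAC occurs starting at positions 57, 109.
SalI cuts at 2 sites.

2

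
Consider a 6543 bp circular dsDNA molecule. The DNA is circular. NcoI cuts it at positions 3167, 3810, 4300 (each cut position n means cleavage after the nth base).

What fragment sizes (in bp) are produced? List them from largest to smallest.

5410, 643, 490 bp

Circular molecule, 3 cuts → 3 fragments:
  3810 − 3167 = 643 bp
  4300 − 3810 = 490 bp
  wrap: 6543 − 4300 + 3167 = 5410 bp
Sorted largest to smallest: 5410, 643, 490 bp.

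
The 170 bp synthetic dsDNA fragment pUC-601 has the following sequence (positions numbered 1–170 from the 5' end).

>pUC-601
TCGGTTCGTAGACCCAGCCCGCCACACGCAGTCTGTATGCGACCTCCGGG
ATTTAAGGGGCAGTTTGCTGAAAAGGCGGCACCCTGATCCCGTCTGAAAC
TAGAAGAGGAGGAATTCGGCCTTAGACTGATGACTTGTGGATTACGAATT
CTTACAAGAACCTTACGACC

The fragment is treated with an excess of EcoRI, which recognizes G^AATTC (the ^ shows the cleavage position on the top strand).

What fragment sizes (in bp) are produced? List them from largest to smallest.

EcoRI sites (GAATTC) start at positions 112, 146.
EcoRI cuts after the first base of each site, so after positions 112, 146.
Linear molecule, 2 cuts → 3 fragments:
  1–112 → 112 bp
  113–146 → 34 bp
  147–170 → 24 bp
Sorted largest to smallest: 112, 34, 24 bp.

112, 34, 24 bp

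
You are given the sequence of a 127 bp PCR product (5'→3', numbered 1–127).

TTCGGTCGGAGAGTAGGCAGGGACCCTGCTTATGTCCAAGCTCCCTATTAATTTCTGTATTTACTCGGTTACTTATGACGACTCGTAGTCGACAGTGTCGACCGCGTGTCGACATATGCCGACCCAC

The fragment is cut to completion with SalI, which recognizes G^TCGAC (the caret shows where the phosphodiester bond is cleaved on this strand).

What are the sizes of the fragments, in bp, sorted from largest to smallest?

SalI sites (GTCGAC) start at positions 88, 97, 108.
SalI cuts after the first base of each site, so after positions 88, 97, 108.
Linear molecule, 3 cuts → 4 fragments:
  1–88 → 88 bp
  89–97 → 9 bp
  98–108 → 11 bp
  109–127 → 19 bp
Sorted largest to smallest: 88, 19, 11, 9 bp.

88, 19, 11, 9 bp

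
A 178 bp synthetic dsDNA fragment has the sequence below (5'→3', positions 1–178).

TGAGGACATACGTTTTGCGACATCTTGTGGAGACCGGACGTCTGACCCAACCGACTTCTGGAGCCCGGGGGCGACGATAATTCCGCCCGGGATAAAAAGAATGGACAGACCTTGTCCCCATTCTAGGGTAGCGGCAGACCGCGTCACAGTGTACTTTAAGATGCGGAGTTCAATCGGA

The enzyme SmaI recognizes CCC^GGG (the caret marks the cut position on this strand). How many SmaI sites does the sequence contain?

2

CCCGGG occurs starting at positions 64, 86.
SmaI cuts at 2 sites.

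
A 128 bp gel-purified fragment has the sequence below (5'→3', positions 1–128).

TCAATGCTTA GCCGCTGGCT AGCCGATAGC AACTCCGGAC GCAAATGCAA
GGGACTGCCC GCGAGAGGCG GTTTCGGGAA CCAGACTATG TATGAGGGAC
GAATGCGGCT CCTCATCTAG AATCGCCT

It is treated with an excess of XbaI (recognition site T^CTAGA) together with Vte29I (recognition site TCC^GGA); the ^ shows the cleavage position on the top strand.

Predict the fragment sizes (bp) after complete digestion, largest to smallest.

The XbaI site (TCTAGA) starts at position 116.
XbaI cuts after the first base of each site, so after position 116.
The Vte29I site (TCCGGA) starts at position 34.
Vte29I cuts after base 3 of each site, so after position 36.
Combined cut positions: 36, 116.
Linear molecule, 2 cuts → 3 fragments:
  1–36 → 36 bp
  37–116 → 80 bp
  117–128 → 12 bp
Sorted largest to smallest: 80, 36, 12 bp.

80, 36, 12 bp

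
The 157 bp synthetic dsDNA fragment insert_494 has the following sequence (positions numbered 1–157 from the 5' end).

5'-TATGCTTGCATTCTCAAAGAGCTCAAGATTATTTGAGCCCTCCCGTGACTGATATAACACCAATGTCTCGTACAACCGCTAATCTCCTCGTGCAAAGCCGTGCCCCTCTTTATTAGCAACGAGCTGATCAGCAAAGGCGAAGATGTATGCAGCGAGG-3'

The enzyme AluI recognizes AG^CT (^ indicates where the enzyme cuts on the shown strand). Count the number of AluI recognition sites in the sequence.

AGCT occurs starting at positions 20, 122.
AluI cuts at 2 sites.

2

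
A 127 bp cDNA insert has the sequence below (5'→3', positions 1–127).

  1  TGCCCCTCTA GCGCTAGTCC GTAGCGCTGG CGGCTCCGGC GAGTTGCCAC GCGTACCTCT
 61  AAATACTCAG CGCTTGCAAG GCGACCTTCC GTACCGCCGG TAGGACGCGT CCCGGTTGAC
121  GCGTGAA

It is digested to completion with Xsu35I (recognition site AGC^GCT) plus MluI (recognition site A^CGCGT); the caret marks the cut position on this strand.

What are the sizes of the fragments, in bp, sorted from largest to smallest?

34, 24, 22, 14, 13, 12, 8 bp

Xsu35I sites (AGCGCT) start at positions 10, 23, 69.
Xsu35I cuts after base 3 of each site, so after positions 12, 25, 71.
MluI sites (ACGCGT) start at positions 49, 105, 119.
MluI cuts after the first base of each site, so after positions 49, 105, 119.
Combined cut positions: 12, 25, 49, 71, 105, 119.
Linear molecule, 6 cuts → 7 fragments:
  1–12 → 12 bp
  13–25 → 13 bp
  26–49 → 24 bp
  50–71 → 22 bp
  72–105 → 34 bp
  106–119 → 14 bp
  120–127 → 8 bp
Sorted largest to smallest: 34, 24, 22, 14, 13, 12, 8 bp.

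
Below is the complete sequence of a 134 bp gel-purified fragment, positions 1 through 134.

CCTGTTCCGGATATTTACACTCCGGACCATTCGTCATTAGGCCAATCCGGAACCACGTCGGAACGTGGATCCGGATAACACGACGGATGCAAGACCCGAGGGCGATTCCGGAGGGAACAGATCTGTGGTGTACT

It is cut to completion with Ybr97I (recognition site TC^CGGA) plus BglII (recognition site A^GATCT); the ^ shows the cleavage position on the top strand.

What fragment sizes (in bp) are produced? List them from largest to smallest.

37, 25, 24, 15, 15, 11, 7 bp

Ybr97I sites (TCCGGA) start at positions 6, 21, 46, 70, 107.
Ybr97I cuts after base 2 of each site, so after positions 7, 22, 47, 71, 108.
The BglII site (AGATCT) starts at position 119.
BglII cuts after the first base of each site, so after position 119.
Combined cut positions: 7, 22, 47, 71, 108, 119.
Linear molecule, 6 cuts → 7 fragments:
  1–7 → 7 bp
  8–22 → 15 bp
  23–47 → 25 bp
  48–71 → 24 bp
  72–108 → 37 bp
  109–119 → 11 bp
  120–134 → 15 bp
Sorted largest to smallest: 37, 25, 24, 15, 15, 11, 7 bp.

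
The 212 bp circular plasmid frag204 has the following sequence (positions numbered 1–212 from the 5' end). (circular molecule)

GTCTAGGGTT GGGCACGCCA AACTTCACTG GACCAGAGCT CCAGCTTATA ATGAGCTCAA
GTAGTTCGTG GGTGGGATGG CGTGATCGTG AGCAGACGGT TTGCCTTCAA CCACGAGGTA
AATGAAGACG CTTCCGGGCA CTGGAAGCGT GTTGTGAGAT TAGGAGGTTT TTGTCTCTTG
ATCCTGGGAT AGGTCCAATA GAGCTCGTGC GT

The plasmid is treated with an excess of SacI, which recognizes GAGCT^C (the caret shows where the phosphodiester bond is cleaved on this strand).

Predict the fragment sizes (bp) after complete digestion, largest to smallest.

148, 47, 17 bp

SacI sites (GAGCTC) start at positions 36, 53, 201.
SacI cuts after base 5 of each site (before the last base), so after positions 40, 57, 205.
Circular molecule, 3 cuts → 3 fragments:
  41–57 → 17 bp
  58–205 → 148 bp
  206–212 then 1–40 → 7 + 40 = 47 bp
Sorted largest to smallest: 148, 47, 17 bp.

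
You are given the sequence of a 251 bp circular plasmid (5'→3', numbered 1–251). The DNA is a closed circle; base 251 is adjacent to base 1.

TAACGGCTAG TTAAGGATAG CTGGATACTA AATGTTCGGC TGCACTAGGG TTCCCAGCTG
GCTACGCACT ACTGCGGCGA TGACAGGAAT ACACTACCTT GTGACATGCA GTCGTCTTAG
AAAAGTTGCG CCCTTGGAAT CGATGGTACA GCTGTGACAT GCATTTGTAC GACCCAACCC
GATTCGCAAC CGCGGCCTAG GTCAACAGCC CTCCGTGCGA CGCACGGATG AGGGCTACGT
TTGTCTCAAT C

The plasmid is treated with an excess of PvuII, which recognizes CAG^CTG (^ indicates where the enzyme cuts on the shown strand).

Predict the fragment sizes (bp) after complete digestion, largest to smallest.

PvuII sites (CAGCTG) start at positions 55, 149.
PvuII cuts after base 3 of each site, so after positions 57, 151.
Circular molecule, 2 cuts → 2 fragments:
  58–151 → 94 bp
  152–251 then 1–57 → 100 + 57 = 157 bp
Sorted largest to smallest: 157, 94 bp.

157, 94 bp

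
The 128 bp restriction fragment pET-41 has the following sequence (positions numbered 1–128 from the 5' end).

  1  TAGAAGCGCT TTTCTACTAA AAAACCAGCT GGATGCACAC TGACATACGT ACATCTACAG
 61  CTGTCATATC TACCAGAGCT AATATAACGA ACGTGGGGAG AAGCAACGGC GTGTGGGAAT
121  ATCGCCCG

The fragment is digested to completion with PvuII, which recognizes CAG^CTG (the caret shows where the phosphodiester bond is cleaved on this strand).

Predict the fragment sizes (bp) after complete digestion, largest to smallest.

68, 32, 28 bp

PvuII sites (CAGCTG) start at positions 26, 58.
PvuII cuts after base 3 of each site, so after positions 28, 60.
Linear molecule, 2 cuts → 3 fragments:
  1–28 → 28 bp
  29–60 → 32 bp
  61–128 → 68 bp
Sorted largest to smallest: 68, 32, 28 bp.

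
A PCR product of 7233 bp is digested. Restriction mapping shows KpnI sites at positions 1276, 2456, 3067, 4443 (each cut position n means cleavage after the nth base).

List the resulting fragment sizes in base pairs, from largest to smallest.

Linear molecule, 4 cuts → 5 fragments:
  1276 − 0 = 1276 bp
  2456 − 1276 = 1180 bp
  3067 − 2456 = 611 bp
  4443 − 3067 = 1376 bp
  7233 − 4443 = 2790 bp
Sorted largest to smallest: 2790, 1376, 1276, 1180, 611 bp.

2790, 1376, 1276, 1180, 611 bp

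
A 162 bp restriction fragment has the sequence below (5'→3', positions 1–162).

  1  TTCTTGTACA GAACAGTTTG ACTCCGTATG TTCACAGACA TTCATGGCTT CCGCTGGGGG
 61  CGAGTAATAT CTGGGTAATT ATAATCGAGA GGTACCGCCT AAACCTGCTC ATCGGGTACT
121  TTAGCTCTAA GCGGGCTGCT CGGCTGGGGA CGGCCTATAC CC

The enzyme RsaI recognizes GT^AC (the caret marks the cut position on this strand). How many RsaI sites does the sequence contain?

GTAC occurs starting at positions 6, 92, 116.
RsaI cuts at 3 sites.

3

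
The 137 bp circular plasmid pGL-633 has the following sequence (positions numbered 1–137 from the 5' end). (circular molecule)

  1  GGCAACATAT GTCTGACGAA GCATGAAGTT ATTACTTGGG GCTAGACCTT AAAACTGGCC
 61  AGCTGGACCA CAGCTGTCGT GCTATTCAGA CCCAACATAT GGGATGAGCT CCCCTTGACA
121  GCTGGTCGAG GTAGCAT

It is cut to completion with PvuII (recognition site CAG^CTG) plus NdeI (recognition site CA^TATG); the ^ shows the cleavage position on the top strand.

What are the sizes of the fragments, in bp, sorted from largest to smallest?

55, 24, 24, 23, 11 bp

PvuII sites (CAGCTG) start at positions 60, 71, 119.
PvuII cuts after base 3 of each site, so after positions 62, 73, 121.
NdeI sites (CATATG) start at positions 6, 96.
NdeI cuts after base 2 of each site, so after positions 7, 97.
Combined cut positions: 7, 62, 73, 97, 121.
Circular molecule, 5 cuts → 5 fragments:
  8–62 → 55 bp
  63–73 → 11 bp
  74–97 → 24 bp
  98–121 → 24 bp
  122–137 then 1–7 → 16 + 7 = 23 bp
Sorted largest to smallest: 55, 24, 24, 23, 11 bp.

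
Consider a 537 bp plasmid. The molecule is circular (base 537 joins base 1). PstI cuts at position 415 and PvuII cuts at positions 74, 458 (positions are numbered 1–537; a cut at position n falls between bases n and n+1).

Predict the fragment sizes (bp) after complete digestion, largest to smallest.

341, 153, 43 bp

Combined cut positions (sorted): 74, 415, 458.
Circular molecule, 3 cuts → 3 fragments:
  415 − 74 = 341 bp
  458 − 415 = 43 bp
  wrap: 537 − 458 + 74 = 153 bp
Sorted largest to smallest: 341, 153, 43 bp.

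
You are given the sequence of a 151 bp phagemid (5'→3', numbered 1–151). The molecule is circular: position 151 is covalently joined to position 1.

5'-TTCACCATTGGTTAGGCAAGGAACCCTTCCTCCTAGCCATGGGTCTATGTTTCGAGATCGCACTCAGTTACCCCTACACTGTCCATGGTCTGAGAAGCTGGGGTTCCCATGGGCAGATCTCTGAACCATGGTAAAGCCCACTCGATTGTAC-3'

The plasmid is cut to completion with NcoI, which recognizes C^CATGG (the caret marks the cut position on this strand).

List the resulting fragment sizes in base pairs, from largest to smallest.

62, 46, 24, 19 bp

NcoI sites (CCATGG) start at positions 37, 83, 107, 126.
NcoI cuts after the first base of each site, so after positions 37, 83, 107, 126.
Circular molecule, 4 cuts → 4 fragments:
  38–83 → 46 bp
  84–107 → 24 bp
  108–126 → 19 bp
  127–151 then 1–37 → 25 + 37 = 62 bp
Sorted largest to smallest: 62, 46, 24, 19 bp.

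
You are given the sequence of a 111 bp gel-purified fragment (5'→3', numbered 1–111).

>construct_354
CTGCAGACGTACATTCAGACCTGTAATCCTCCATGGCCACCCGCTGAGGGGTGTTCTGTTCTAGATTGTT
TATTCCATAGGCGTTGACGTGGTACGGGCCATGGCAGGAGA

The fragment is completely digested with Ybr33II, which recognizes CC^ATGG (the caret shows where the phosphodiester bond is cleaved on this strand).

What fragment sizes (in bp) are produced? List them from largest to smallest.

Ybr33II sites (CCATGG) start at positions 31, 99.
Ybr33II cuts after base 2 of each site, so after positions 32, 100.
Linear molecule, 2 cuts → 3 fragments:
  1–32 → 32 bp
  33–100 → 68 bp
  101–111 → 11 bp
Sorted largest to smallest: 68, 32, 11 bp.

68, 32, 11 bp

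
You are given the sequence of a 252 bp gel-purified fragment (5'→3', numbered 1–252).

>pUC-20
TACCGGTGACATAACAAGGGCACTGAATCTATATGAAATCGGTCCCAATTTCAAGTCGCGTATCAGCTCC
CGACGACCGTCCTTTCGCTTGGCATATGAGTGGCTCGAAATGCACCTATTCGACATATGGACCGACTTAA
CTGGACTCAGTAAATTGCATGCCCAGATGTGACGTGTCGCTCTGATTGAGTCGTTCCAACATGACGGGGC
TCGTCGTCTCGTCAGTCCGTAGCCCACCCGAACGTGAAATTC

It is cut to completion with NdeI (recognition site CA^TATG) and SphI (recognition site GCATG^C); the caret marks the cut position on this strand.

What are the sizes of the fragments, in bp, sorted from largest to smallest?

94, 91, 36, 31 bp

NdeI sites (CATATG) start at positions 93, 124.
NdeI cuts after base 2 of each site, so after positions 94, 125.
The SphI site (GCATGC) starts at position 157.
SphI cuts after base 5 of each site (before the last base), so after position 161.
Combined cut positions: 94, 125, 161.
Linear molecule, 3 cuts → 4 fragments:
  1–94 → 94 bp
  95–125 → 31 bp
  126–161 → 36 bp
  162–252 → 91 bp
Sorted largest to smallest: 94, 91, 36, 31 bp.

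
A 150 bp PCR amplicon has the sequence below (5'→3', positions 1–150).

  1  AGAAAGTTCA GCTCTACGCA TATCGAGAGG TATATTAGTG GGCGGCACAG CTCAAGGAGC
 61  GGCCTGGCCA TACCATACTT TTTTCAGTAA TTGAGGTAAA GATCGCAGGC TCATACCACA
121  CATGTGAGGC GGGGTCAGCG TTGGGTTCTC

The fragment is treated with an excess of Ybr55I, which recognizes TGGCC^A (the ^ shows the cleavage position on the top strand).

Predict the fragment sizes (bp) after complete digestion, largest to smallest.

81, 69 bp

The Ybr55I site (TGGCCA) starts at position 65.
Ybr55I cuts after base 5 of each site (before the last base), so after position 69.
Linear molecule, 1 cut → 2 fragments:
  1–69 → 69 bp
  70–150 → 81 bp
Sorted largest to smallest: 81, 69 bp.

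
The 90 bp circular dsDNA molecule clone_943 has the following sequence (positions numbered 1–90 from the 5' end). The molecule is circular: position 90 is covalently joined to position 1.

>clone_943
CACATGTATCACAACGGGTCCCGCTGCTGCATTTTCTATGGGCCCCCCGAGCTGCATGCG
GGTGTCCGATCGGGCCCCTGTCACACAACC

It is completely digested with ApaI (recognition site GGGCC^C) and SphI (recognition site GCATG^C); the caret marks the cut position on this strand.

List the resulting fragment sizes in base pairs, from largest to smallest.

58, 18, 14 bp

ApaI sites (GGGCCC) start at positions 40, 72.
ApaI cuts after base 5 of each site (before the last base), so after positions 44, 76.
The SphI site (GCATGC) starts at position 54.
SphI cuts after base 5 of each site (before the last base), so after position 58.
Combined cut positions: 44, 58, 76.
Circular molecule, 3 cuts → 3 fragments:
  45–58 → 14 bp
  59–76 → 18 bp
  77–90 then 1–44 → 14 + 44 = 58 bp
Sorted largest to smallest: 58, 18, 14 bp.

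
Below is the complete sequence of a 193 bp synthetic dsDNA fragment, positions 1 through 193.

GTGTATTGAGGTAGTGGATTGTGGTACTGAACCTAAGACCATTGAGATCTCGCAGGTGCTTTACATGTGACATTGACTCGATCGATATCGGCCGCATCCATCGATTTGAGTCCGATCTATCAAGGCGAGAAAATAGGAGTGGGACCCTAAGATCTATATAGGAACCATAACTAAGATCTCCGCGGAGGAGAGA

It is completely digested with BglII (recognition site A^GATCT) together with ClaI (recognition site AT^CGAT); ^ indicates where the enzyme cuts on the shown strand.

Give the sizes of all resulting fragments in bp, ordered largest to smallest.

49, 45, 37, 24, 19, 19 bp

BglII sites (AGATCT) start at positions 45, 150, 174.
BglII cuts after the first base of each site, so after positions 45, 150, 174.
ClaI sites (ATCGAT) start at positions 81, 100.
ClaI cuts after base 2 of each site, so after positions 82, 101.
Combined cut positions: 45, 82, 101, 150, 174.
Linear molecule, 5 cuts → 6 fragments:
  1–45 → 45 bp
  46–82 → 37 bp
  83–101 → 19 bp
  102–150 → 49 bp
  151–174 → 24 bp
  175–193 → 19 bp
Sorted largest to smallest: 49, 45, 37, 24, 19, 19 bp.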